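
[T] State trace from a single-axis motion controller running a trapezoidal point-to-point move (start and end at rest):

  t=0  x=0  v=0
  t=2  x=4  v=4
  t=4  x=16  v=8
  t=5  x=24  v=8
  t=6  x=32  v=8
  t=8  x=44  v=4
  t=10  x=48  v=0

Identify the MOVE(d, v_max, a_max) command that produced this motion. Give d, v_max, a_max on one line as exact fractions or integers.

d=48 v_max=8 a_max=2

final state: t=10, x=48, v=0 → d = 48
a_max = (4−0)/(2−0) = 2
max v = 8 over t∈[4,6] → v_max = 8
check: 8·(4+2) = 48 ✓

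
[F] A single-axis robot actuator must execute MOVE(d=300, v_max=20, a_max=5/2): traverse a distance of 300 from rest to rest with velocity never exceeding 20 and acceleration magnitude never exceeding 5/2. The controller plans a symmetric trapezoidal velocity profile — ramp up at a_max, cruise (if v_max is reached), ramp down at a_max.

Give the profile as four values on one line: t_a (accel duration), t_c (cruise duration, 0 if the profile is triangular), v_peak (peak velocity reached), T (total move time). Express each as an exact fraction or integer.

vₘ²/aₘ = 20²/(5/2) = 160
300 ≥ 160 → trapezoidal
t_a = 20/(5/2) = 8; v_peak = 20
d_cruise = 300 − 160 = 140; t_c = 140/20 = 7
T = 2·8 + 7 = 23

t_a=8 t_c=7 v_peak=20 T=23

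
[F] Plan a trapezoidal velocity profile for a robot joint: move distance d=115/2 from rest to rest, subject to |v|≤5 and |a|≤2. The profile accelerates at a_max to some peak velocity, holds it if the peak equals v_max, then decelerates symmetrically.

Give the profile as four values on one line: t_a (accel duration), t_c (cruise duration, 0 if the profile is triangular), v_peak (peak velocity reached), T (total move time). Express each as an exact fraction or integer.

t_a=5/2 t_c=9 v_peak=5 T=14

(v_max)²/a_max = 5²/2 = 25/2
115/2 ≥ 25/2 so v_max reached
t_a = 5/2; v_peak = 5
d_cruise = 115/2 − 25/2 = 45; t_c = 45/5 = 9
T = 2·5/2 + 9 = 14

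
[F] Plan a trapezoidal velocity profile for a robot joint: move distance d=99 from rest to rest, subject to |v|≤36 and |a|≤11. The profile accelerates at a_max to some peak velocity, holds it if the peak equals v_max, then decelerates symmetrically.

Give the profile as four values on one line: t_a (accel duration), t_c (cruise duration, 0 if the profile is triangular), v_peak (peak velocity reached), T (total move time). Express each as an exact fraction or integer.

(v_max)²/a_max = 36²/11 = 1296/11
99 < 1296/11 → triangular
v_peak = √(99·11) = √1089 = 33
t_a = 33/11 = 3; t_c = 0
T = 2·3 = 6

t_a=3 t_c=0 v_peak=33 T=6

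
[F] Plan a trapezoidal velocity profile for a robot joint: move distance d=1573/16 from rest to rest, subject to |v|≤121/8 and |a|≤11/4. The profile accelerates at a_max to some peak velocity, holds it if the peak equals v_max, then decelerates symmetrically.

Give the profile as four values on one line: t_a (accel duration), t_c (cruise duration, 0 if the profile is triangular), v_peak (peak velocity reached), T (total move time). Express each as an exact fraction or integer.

t_a=11/2 t_c=1 v_peak=121/8 T=12

v_max²/a_max = (121/8)²/(11/4) = 1331/16
1573/16 ≥ 1331/16 ⇒ cruise phase
t_a = (121/8)/(11/4) = 11/2; v_peak = 121/8
d_cruise = 1573/16 − 1331/16 = 121/8; t_c = (121/8)/(121/8) = 1
T = 2·11/2 + 1 = 12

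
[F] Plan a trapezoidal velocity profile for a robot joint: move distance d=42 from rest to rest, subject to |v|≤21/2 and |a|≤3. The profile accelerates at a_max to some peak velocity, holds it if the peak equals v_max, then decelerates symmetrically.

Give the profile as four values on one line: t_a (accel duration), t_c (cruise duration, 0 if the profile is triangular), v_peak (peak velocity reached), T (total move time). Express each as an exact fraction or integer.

t_a=7/2 t_c=1/2 v_peak=21/2 T=15/2

v_max²/a_max = (21/2)²/3 = 147/4
42 ≥ 147/4 so v_max reached
t_a = (21/2)/3 = 7/2; v_peak = 21/2
d_cruise = 42 − 147/4 = 21/4; t_c = (21/4)/(21/2) = 1/2
T = 2·7/2 + 1/2 = 15/2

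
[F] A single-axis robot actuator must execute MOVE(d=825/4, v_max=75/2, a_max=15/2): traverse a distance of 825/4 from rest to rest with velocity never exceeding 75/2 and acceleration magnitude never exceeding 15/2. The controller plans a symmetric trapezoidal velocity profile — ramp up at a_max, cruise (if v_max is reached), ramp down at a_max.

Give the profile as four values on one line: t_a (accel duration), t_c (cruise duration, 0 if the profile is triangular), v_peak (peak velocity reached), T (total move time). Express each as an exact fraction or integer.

(v_max)²/a_max = (75/2)²/(15/2) = 375/2
825/4 ≥ 375/2 so v_max reached
t_a = (75/2)/(15/2) = 5; v_peak = 75/2
d_cruise = 825/4 − 375/2 = 75/4; t_c = (75/4)/(75/2) = 1/2
T = 2·5 + 1/2 = 21/2

t_a=5 t_c=1/2 v_peak=75/2 T=21/2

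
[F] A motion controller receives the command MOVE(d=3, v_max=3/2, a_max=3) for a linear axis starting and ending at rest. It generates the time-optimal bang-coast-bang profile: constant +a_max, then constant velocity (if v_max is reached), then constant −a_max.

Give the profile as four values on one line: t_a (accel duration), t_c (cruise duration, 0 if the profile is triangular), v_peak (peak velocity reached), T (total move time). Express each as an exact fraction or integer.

t_a=1/2 t_c=3/2 v_peak=3/2 T=5/2

v_max²/a_max = (3/2)²/3 = 3/4
3 ≥ 3/4 → trapezoidal
t_a = (3/2)/3 = 1/2; v_peak = 3/2
d_cruise = 3 − 3/4 = 9/4; t_c = (9/4)/(3/2) = 3/2
T = 2·1/2 + 3/2 = 5/2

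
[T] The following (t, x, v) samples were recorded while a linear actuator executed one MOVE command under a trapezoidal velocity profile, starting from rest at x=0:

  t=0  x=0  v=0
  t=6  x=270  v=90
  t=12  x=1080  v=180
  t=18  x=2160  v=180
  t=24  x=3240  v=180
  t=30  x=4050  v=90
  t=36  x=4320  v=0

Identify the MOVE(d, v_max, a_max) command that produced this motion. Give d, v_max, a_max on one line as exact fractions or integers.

d=4320 v_max=180 a_max=15

final state: t=36, x=4320, v=0 → d = 4320
a_max = (90−0)/(6−0) = 15
max v = 180 over t∈[12,24] → v_max = 180
check: 180·(12+12) = 4320 ✓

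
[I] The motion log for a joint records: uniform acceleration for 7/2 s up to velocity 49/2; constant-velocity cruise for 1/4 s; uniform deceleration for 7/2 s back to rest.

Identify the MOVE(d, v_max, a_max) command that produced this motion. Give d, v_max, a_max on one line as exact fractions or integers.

a_max = (49/2)/(7/2) = 7
d_a = ½·49/2·7/2 = 343/8; d_c = 49/2·1/4 = 49/8
d = 2·343/8 + 49/8 = 735/8
t_c = 1/4 > 0 so v_max = 49/2

d=735/8 v_max=49/2 a_max=7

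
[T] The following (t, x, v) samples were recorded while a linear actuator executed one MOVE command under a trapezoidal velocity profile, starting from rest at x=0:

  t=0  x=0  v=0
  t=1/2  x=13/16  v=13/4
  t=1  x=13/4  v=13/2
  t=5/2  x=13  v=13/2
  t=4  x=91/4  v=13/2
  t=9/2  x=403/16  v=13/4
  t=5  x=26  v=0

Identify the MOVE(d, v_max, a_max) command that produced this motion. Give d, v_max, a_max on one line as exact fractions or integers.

final state: t=5, x=26, v=0 → d = 26
a_max = (13/4−0)/(1/2−0) = 13/2
max v = 13/2 over t∈[1,4] → v_max = 13/2
check: 13/2·(1+3) = 26 ✓

d=26 v_max=13/2 a_max=13/2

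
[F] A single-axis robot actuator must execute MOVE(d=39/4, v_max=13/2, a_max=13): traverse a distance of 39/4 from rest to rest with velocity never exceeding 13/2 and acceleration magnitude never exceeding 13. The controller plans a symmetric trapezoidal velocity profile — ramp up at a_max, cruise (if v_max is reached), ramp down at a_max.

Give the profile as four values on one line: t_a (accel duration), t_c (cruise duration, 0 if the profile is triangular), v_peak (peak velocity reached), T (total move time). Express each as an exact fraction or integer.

vₘ²/aₘ = (13/2)²/13 = 13/4
39/4 ≥ 13/4 ⇒ cruise phase
t_a = (13/2)/13 = 1/2; v_peak = 13/2
d_cruise = 39/4 − 13/4 = 13/2; t_c = (13/2)/(13/2) = 1
T = 2·1/2 + 1 = 2

t_a=1/2 t_c=1 v_peak=13/2 T=2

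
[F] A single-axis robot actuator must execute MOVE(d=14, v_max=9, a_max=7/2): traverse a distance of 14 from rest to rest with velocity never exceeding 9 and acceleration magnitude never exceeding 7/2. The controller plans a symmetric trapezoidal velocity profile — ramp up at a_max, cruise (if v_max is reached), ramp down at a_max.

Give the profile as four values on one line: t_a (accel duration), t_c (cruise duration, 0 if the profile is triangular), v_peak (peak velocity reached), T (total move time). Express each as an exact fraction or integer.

v_max²/a_max = 9²/(7/2) = 162/7
14 < 162/7 ⇒ no cruise
v_peak = √(14·7/2) = √49 = 7
t_a = 7/(7/2) = 2; t_c = 0
T = 2·2 = 4

t_a=2 t_c=0 v_peak=7 T=4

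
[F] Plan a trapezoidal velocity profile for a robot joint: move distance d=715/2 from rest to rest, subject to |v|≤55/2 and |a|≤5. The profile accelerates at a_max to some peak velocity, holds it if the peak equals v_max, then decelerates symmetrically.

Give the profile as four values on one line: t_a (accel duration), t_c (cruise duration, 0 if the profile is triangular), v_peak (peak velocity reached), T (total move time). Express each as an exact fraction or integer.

t_a=11/2 t_c=15/2 v_peak=55/2 T=37/2

(v_max)²/a_max = (55/2)²/5 = 605/4
715/2 ≥ 605/4 so v_max reached
t_a = (55/2)/5 = 11/2; v_peak = 55/2
d_cruise = 715/2 − 605/4 = 825/4; t_c = (825/4)/(55/2) = 15/2
T = 2·11/2 + 15/2 = 37/2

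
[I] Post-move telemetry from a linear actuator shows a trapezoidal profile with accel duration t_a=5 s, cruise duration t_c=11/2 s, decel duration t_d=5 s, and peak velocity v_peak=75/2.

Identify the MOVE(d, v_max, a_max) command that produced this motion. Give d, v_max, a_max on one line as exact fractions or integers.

d=1575/4 v_max=75/2 a_max=15/2

a_max = (75/2)/5 = 15/2
d_a = ½·75/2·5 = 375/4; d_c = 75/2·11/2 = 825/4
d = 2·375/4 + 825/4 = 1575/4
t_c = 11/2 > 0 so v_max = 75/2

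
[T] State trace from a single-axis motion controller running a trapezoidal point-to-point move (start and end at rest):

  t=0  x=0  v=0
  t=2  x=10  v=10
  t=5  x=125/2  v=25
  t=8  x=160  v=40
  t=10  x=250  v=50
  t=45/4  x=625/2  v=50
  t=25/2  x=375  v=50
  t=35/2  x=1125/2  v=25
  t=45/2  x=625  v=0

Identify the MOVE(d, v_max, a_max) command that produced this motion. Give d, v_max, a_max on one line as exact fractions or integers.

d=625 v_max=50 a_max=5

final state: t=45/2, x=625, v=0 → d = 625
a_max = (10−0)/(2−0) = 5
max v = 50 over t∈[10,25/2] → v_max = 50
check: 50·(10+5/2) = 625 ✓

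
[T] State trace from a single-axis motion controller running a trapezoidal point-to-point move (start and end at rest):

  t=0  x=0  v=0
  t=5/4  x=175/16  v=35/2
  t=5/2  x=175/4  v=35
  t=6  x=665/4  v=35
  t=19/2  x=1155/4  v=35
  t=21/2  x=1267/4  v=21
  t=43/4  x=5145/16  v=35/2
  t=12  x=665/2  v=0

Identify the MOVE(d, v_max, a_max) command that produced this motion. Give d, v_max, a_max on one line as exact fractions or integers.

final state: t=12, x=665/2, v=0 → d = 665/2
a_max = (35/2−0)/(5/4−0) = 14
max v = 35 over t∈[5/2,19/2] → v_max = 35
check: 35·(5/2+7) = 665/2 ✓

d=665/2 v_max=35 a_max=14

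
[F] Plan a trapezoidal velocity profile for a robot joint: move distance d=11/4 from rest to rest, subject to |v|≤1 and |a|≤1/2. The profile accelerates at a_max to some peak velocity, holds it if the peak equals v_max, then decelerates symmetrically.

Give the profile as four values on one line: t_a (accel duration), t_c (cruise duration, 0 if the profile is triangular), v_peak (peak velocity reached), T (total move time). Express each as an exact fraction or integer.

t_a=2 t_c=3/4 v_peak=1 T=19/4

(v_max)²/a_max = 1²/(1/2) = 2
11/4 ≥ 2 so v_max reached
t_a = 1/(1/2) = 2; v_peak = 1
d_cruise = 11/4 − 2 = 3/4; t_c = (3/4)/1 = 3/4
T = 2·2 + 3/4 = 19/4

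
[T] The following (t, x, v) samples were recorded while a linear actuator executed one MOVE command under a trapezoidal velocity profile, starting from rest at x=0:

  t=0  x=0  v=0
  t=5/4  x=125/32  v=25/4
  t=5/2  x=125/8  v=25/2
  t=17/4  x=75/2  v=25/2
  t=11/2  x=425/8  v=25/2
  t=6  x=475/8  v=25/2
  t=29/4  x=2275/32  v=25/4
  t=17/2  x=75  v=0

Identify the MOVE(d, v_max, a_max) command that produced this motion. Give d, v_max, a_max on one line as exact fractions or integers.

final state: t=17/2, x=75, v=0 → d = 75
a_max = (25/4−0)/(5/4−0) = 5
max v = 25/2 over t∈[5/2,6] → v_max = 25/2
check: 25/2·(5/2+7/2) = 75 ✓

d=75 v_max=25/2 a_max=5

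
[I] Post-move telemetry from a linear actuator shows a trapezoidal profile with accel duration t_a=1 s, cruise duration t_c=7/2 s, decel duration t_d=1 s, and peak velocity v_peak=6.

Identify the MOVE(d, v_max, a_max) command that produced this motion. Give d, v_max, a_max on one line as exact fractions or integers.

d=27 v_max=6 a_max=6

a_max = 6/1 = 6
d_a = ½·6·1 = 3; d_c = 6·7/2 = 21
d = 2·3 + 21 = 27
t_c = 7/2 > 0 → v_max = v_peak = 6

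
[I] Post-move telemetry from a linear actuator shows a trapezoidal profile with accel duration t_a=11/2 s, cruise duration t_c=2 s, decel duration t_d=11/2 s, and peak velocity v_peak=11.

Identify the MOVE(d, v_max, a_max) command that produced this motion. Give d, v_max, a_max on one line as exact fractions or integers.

a_max = 11/(11/2) = 2
d_a = ½·11·11/2 = 121/4; d_c = 11·2 = 22
d = 2·121/4 + 22 = 165/2
t_c = 2 > 0 → v_max = v_peak = 11

d=165/2 v_max=11 a_max=2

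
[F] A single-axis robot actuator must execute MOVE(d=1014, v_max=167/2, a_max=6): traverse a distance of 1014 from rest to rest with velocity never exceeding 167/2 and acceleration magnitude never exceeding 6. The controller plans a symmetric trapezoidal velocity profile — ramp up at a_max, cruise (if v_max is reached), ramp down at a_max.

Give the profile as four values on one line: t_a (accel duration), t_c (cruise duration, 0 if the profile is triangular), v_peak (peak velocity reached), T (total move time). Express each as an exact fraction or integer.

vₘ²/aₘ = (167/2)²/6 = 27889/24
1014 < 27889/24 → triangular
v_peak = √(1014·6) = √6084 = 78
t_a = 78/6 = 13; t_c = 0
T = 2·13 = 26

t_a=13 t_c=0 v_peak=78 T=26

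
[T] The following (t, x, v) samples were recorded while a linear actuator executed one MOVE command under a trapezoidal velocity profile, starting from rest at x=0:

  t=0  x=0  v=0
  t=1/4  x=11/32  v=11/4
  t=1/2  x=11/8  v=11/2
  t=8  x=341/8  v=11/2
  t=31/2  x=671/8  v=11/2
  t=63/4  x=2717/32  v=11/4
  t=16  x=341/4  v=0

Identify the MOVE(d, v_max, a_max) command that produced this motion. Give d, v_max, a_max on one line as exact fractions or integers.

d=341/4 v_max=11/2 a_max=11

final state: t=16, x=341/4, v=0 → d = 341/4
a_max = (11/4−0)/(1/4−0) = 11
max v = 11/2 over t∈[1/2,31/2] → v_max = 11/2
check: 11/2·(1/2+15) = 341/4 ✓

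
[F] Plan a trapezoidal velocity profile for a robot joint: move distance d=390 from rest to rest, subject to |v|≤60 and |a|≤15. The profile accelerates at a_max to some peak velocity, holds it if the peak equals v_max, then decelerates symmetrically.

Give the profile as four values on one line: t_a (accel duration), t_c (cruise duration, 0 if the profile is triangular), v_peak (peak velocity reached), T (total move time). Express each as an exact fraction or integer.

v_max²/a_max = 60²/15 = 240
390 ≥ 240 so v_max reached
t_a = 60/15 = 4; v_peak = 60
d_cruise = 390 − 240 = 150; t_c = 150/60 = 5/2
T = 2·4 + 5/2 = 21/2

t_a=4 t_c=5/2 v_peak=60 T=21/2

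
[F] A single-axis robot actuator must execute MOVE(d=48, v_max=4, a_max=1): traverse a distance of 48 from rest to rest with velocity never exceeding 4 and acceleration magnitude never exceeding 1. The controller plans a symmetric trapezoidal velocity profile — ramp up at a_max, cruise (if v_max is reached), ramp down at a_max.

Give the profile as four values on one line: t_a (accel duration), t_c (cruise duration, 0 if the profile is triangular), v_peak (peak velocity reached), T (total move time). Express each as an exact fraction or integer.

(v_max)²/a_max = 4²/1 = 16
48 ≥ 16 so v_max reached
t_a = 4/1 = 4; v_peak = 4
d_cruise = 48 − 16 = 32; t_c = 32/4 = 8
T = 2·4 + 8 = 16

t_a=4 t_c=8 v_peak=4 T=16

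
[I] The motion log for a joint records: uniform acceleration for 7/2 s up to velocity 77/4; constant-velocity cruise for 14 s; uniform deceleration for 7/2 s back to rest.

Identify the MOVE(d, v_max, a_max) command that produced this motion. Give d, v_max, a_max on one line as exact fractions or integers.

d=2695/8 v_max=77/4 a_max=11/2

a_max = (77/4)/(7/2) = 11/2
d_a = ½·77/4·7/2 = 539/16; d_c = 77/4·14 = 539/2
d = 2·539/16 + 539/2 = 2695/8
t_c = 14 > 0 ⇒ limit active, v_max = 77/4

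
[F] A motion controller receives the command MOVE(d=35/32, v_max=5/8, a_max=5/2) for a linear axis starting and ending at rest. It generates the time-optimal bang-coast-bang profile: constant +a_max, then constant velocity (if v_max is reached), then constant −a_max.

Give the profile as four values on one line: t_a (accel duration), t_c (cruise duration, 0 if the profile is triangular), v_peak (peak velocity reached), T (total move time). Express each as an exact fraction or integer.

t_a=1/4 t_c=3/2 v_peak=5/8 T=2

v_max²/a_max = (5/8)²/(5/2) = 5/32
35/32 ≥ 5/32 ⇒ cruise phase
t_a = (5/8)/(5/2) = 1/4; v_peak = 5/8
d_cruise = 35/32 − 5/32 = 15/16; t_c = (15/16)/(5/8) = 3/2
T = 2·1/4 + 3/2 = 2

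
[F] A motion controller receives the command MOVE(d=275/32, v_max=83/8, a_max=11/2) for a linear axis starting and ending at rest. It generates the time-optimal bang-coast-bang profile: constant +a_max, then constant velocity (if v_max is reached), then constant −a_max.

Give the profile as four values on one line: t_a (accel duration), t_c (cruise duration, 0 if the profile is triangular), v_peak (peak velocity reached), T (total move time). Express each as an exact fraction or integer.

t_a=5/4 t_c=0 v_peak=55/8 T=5/2

v_max²/a_max = (83/8)²/(11/2) = 6889/352
275/32 < 6889/352 so t_c = 0
v_peak = √(275/32·11/2) = √(3025/64) = 55/8
t_a = (55/8)/(11/2) = 5/4; t_c = 0
T = 2·5/4 = 5/2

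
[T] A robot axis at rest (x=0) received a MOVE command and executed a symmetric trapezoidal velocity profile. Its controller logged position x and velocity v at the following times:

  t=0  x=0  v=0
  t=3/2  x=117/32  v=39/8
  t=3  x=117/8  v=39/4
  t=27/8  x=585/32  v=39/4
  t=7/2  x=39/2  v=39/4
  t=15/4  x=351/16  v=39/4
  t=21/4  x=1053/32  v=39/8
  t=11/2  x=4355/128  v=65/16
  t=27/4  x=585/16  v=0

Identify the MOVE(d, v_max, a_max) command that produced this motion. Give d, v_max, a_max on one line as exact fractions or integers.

final state: t=27/4, x=585/16, v=0 → d = 585/16
a_max = (39/8−0)/(3/2−0) = 13/4
max v = 39/4 over t∈[3,15/4] → v_max = 39/4
check: 39/4·(3+3/4) = 585/16 ✓

d=585/16 v_max=39/4 a_max=13/4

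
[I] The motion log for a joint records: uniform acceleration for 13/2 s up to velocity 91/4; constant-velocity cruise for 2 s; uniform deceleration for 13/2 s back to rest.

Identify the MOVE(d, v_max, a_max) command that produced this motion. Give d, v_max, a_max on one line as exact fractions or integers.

a_max = (91/4)/(13/2) = 7/2
d_a = ½·91/4·13/2 = 1183/16; d_c = 91/4·2 = 91/2
d = 2·1183/16 + 91/2 = 1547/8
t_c = 2 > 0 → v_max = v_peak = 91/4

d=1547/8 v_max=91/4 a_max=7/2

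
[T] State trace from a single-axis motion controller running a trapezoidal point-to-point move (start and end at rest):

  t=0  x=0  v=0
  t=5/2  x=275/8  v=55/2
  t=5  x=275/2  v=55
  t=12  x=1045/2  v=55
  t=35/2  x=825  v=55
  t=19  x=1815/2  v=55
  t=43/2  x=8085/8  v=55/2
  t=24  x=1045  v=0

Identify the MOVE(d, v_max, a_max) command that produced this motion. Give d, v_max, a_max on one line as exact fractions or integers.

d=1045 v_max=55 a_max=11

final state: t=24, x=1045, v=0 → d = 1045
a_max = (55/2−0)/(5/2−0) = 11
max v = 55 over t∈[5,19] → v_max = 55
check: 55·(5+14) = 1045 ✓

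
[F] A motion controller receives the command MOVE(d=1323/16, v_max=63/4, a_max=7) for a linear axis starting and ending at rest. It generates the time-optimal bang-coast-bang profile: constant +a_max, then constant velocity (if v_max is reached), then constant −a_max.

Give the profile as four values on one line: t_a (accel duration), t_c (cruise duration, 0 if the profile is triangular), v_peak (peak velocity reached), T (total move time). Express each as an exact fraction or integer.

t_a=9/4 t_c=3 v_peak=63/4 T=15/2

vₘ²/aₘ = (63/4)²/7 = 567/16
1323/16 ≥ 567/16 → trapezoidal
t_a = (63/4)/7 = 9/4; v_peak = 63/4
d_cruise = 1323/16 − 567/16 = 189/4; t_c = (189/4)/(63/4) = 3
T = 2·9/4 + 3 = 15/2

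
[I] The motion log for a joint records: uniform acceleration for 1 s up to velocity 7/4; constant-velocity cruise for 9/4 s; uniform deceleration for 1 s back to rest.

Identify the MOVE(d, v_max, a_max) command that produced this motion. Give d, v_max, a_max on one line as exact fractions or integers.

a_max = (7/4)/1 = 7/4
d_a = ½·7/4·1 = 7/8; d_c = 7/4·9/4 = 63/16
d = 2·7/8 + 63/16 = 91/16
t_c = 9/4 > 0 so v_max = 7/4

d=91/16 v_max=7/4 a_max=7/4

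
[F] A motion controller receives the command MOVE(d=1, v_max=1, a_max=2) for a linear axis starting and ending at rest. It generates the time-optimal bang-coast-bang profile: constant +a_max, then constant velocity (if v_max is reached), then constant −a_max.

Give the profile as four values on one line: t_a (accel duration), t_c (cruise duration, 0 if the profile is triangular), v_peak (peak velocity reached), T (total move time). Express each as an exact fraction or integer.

vₘ²/aₘ = 1²/2 = 1/2
1 ≥ 1/2 ⇒ cruise phase
t_a = 1/2; v_peak = 1
d_cruise = 1 − 1/2 = 1/2; t_c = (1/2)/1 = 1/2
T = 2·1/2 + 1/2 = 3/2

t_a=1/2 t_c=1/2 v_peak=1 T=3/2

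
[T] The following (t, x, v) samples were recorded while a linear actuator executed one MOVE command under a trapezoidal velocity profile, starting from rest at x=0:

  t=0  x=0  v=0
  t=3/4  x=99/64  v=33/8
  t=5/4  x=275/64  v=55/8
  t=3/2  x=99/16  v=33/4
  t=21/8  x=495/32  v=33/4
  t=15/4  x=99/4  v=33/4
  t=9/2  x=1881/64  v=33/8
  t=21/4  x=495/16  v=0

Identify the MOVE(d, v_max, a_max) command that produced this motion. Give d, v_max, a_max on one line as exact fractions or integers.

final state: t=21/4, x=495/16, v=0 → d = 495/16
a_max = (33/8−0)/(3/4−0) = 11/2
max v = 33/4 over t∈[3/2,15/4] → v_max = 33/4
check: 33/4·(3/2+9/4) = 495/16 ✓

d=495/16 v_max=33/4 a_max=11/2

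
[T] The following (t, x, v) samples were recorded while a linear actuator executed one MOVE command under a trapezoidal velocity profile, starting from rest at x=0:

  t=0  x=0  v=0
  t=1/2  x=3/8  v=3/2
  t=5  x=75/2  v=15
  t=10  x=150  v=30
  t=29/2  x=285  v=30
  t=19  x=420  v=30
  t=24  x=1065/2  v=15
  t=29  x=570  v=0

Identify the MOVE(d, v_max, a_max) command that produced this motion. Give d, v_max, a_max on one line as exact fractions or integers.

d=570 v_max=30 a_max=3

final state: t=29, x=570, v=0 → d = 570
a_max = (3/2−0)/(1/2−0) = 3
max v = 30 over t∈[10,19] → v_max = 30
check: 30·(10+9) = 570 ✓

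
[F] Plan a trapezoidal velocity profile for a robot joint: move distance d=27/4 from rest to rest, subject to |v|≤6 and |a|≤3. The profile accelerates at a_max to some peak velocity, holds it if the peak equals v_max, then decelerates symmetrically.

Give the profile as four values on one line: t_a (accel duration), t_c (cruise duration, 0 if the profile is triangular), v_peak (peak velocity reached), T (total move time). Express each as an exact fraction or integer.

vₘ²/aₘ = 6²/3 = 12
27/4 < 12 so t_c = 0
v_peak = √(27/4·3) = √(81/4) = 9/2
t_a = (9/2)/3 = 3/2; t_c = 0
T = 2·3/2 = 3

t_a=3/2 t_c=0 v_peak=9/2 T=3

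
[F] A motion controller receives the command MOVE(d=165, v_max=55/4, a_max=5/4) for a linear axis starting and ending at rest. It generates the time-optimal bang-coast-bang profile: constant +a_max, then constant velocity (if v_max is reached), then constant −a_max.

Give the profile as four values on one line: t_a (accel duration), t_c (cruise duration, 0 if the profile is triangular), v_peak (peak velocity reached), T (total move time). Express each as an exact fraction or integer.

t_a=11 t_c=1 v_peak=55/4 T=23

v_max²/a_max = (55/4)²/(5/4) = 605/4
165 ≥ 605/4 ⇒ cruise phase
t_a = (55/4)/(5/4) = 11; v_peak = 55/4
d_cruise = 165 − 605/4 = 55/4; t_c = (55/4)/(55/4) = 1
T = 2·11 + 1 = 23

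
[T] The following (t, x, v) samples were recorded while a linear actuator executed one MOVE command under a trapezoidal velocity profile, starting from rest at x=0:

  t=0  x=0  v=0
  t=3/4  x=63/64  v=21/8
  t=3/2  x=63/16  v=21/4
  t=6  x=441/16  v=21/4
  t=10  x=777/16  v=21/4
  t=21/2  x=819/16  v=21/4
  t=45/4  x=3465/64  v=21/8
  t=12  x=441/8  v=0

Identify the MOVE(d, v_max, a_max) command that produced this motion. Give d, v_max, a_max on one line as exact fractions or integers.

d=441/8 v_max=21/4 a_max=7/2

final state: t=12, x=441/8, v=0 → d = 441/8
a_max = (21/8−0)/(3/4−0) = 7/2
max v = 21/4 over t∈[3/2,21/2] → v_max = 21/4
check: 21/4·(3/2+9) = 441/8 ✓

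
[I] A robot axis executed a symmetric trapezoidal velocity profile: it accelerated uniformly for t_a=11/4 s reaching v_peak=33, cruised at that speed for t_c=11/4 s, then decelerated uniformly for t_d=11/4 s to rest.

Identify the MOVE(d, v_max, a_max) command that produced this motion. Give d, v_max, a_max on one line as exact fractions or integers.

d=363/2 v_max=33 a_max=12

a_max = 33/(11/4) = 12
d_a = ½·33·11/4 = 363/8; d_c = 33·11/4 = 363/4
d = 2·363/8 + 363/4 = 363/2
t_c = 11/4 > 0 so v_max = 33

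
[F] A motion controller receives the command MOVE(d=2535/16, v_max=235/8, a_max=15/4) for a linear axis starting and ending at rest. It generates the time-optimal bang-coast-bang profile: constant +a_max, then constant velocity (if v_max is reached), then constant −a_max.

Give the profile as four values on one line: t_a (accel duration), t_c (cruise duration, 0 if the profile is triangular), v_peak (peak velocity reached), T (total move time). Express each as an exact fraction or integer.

t_a=13/2 t_c=0 v_peak=195/8 T=13

vₘ²/aₘ = (235/8)²/(15/4) = 11045/48
2535/16 < 11045/48 ⇒ no cruise
v_peak = √(2535/16·15/4) = √(38025/64) = 195/8
t_a = (195/8)/(15/4) = 13/2; t_c = 0
T = 2·13/2 = 13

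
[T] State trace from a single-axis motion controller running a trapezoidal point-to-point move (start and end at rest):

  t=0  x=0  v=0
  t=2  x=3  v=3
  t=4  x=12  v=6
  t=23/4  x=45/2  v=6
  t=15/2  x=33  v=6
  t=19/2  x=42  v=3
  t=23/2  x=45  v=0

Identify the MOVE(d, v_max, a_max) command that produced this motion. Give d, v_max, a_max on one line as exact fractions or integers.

final state: t=23/2, x=45, v=0 → d = 45
a_max = (3−0)/(2−0) = 3/2
max v = 6 over t∈[4,15/2] → v_max = 6
check: 6·(4+7/2) = 45 ✓

d=45 v_max=6 a_max=3/2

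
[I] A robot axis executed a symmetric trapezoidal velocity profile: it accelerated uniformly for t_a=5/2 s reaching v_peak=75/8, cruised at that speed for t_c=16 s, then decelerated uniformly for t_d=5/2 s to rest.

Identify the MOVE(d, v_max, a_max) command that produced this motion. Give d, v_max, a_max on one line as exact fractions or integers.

d=2775/16 v_max=75/8 a_max=15/4

a_max = (75/8)/(5/2) = 15/4
d_a = ½·75/8·5/2 = 375/32; d_c = 75/8·16 = 150
d = 2·375/32 + 150 = 2775/16
t_c = 16 > 0 so v_max = 75/8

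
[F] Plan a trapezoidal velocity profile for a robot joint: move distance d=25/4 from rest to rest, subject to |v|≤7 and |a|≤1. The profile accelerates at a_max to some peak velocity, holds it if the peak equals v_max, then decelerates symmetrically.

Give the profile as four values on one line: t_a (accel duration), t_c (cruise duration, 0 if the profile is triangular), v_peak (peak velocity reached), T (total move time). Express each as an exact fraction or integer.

t_a=5/2 t_c=0 v_peak=5/2 T=5

(v_max)²/a_max = 7²/1 = 49
25/4 < 49 so t_c = 0
v_peak = √(25/4·1) = √(25/4) = 5/2
t_a = (5/2)/1 = 5/2; t_c = 0
T = 2·5/2 = 5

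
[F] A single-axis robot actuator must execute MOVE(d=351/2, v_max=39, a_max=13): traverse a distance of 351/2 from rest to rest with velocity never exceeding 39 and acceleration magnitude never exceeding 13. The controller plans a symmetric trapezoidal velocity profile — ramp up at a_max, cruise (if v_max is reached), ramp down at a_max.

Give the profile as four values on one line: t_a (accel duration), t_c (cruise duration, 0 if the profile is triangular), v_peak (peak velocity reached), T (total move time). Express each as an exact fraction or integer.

t_a=3 t_c=3/2 v_peak=39 T=15/2

(v_max)²/a_max = 39²/13 = 117
351/2 ≥ 117 → trapezoidal
t_a = 39/13 = 3; v_peak = 39
d_cruise = 351/2 − 117 = 117/2; t_c = (117/2)/39 = 3/2
T = 2·3 + 3/2 = 15/2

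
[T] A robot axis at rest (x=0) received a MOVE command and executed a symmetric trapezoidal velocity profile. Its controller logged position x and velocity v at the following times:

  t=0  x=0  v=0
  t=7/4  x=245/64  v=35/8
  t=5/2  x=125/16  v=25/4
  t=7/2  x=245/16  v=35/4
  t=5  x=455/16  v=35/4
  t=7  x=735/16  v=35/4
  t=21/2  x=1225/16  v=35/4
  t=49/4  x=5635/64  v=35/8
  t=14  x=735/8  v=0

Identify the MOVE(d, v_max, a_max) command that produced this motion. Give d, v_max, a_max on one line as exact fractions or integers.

final state: t=14, x=735/8, v=0 → d = 735/8
a_max = (35/8−0)/(7/4−0) = 5/2
max v = 35/4 over t∈[7/2,21/2] → v_max = 35/4
check: 35/4·(7/2+7) = 735/8 ✓

d=735/8 v_max=35/4 a_max=5/2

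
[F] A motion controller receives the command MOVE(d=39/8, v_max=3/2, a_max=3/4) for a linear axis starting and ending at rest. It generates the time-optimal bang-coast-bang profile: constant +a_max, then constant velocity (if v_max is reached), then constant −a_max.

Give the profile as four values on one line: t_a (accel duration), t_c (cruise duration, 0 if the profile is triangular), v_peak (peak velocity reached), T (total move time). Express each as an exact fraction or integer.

t_a=2 t_c=5/4 v_peak=3/2 T=21/4

(v_max)²/a_max = (3/2)²/(3/4) = 3
39/8 ≥ 3 → trapezoidal
t_a = (3/2)/(3/4) = 2; v_peak = 3/2
d_cruise = 39/8 − 3 = 15/8; t_c = (15/8)/(3/2) = 5/4
T = 2·2 + 5/4 = 21/4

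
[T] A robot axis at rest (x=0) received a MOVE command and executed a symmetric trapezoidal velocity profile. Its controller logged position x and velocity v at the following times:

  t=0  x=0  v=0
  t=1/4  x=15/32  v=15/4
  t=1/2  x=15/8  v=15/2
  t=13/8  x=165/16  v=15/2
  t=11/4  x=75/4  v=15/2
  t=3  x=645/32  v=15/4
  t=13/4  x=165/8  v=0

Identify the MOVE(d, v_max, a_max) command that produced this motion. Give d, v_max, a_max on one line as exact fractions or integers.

final state: t=13/4, x=165/8, v=0 → d = 165/8
a_max = (15/4−0)/(1/4−0) = 15
max v = 15/2 over t∈[1/2,11/4] → v_max = 15/2
check: 15/2·(1/2+9/4) = 165/8 ✓

d=165/8 v_max=15/2 a_max=15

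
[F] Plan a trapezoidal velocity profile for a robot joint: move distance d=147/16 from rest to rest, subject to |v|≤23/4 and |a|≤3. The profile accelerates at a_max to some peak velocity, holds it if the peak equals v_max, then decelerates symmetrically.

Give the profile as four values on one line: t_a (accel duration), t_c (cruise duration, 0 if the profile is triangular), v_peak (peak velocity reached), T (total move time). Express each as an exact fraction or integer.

t_a=7/4 t_c=0 v_peak=21/4 T=7/2

v_max²/a_max = (23/4)²/3 = 529/48
147/16 < 529/48 → triangular
v_peak = √(147/16·3) = √(441/16) = 21/4
t_a = (21/4)/3 = 7/4; t_c = 0
T = 2·7/4 = 7/2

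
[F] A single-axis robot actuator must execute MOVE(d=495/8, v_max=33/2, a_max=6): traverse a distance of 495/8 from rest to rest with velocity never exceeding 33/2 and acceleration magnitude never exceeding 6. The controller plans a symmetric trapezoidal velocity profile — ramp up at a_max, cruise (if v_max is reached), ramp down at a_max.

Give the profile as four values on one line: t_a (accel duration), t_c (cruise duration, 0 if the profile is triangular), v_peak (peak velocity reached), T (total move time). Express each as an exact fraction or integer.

(v_max)²/a_max = (33/2)²/6 = 363/8
495/8 ≥ 363/8 ⇒ cruise phase
t_a = (33/2)/6 = 11/4; v_peak = 33/2
d_cruise = 495/8 − 363/8 = 33/2; t_c = (33/2)/(33/2) = 1
T = 2·11/4 + 1 = 13/2

t_a=11/4 t_c=1 v_peak=33/2 T=13/2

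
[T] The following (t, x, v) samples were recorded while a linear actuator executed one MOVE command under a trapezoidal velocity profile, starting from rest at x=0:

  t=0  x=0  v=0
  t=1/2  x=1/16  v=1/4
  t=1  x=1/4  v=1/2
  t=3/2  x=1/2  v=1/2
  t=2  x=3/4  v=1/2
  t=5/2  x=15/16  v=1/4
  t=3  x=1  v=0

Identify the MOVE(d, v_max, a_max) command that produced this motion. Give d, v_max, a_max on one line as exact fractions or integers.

d=1 v_max=1/2 a_max=1/2

final state: t=3, x=1, v=0 → d = 1
a_max = (1/4−0)/(1/2−0) = 1/2
max v = 1/2 over t∈[1,2] → v_max = 1/2
check: 1/2·(1+1) = 1 ✓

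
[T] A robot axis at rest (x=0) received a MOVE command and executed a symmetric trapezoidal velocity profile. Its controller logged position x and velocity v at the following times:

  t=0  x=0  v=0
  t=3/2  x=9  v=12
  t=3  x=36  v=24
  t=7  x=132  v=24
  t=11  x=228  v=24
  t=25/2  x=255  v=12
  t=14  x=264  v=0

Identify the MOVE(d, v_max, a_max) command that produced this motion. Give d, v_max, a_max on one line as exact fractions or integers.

final state: t=14, x=264, v=0 → d = 264
a_max = (12−0)/(3/2−0) = 8
max v = 24 over t∈[3,11] → v_max = 24
check: 24·(3+8) = 264 ✓

d=264 v_max=24 a_max=8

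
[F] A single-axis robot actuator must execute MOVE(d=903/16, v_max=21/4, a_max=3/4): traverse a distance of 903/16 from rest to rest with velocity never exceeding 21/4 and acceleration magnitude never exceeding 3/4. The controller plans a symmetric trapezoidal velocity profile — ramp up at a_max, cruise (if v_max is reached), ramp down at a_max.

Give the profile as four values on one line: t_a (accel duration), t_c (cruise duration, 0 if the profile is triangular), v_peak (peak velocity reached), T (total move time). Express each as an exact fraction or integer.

t_a=7 t_c=15/4 v_peak=21/4 T=71/4

(v_max)²/a_max = (21/4)²/(3/4) = 147/4
903/16 ≥ 147/4 so v_max reached
t_a = (21/4)/(3/4) = 7; v_peak = 21/4
d_cruise = 903/16 − 147/4 = 315/16; t_c = (315/16)/(21/4) = 15/4
T = 2·7 + 15/4 = 71/4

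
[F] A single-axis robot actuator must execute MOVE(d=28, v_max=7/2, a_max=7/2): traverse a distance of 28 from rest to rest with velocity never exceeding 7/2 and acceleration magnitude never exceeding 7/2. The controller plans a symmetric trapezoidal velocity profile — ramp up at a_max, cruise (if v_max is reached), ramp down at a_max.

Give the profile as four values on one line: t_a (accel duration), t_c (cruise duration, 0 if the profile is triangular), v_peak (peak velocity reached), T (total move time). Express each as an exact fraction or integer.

v_max²/a_max = (7/2)²/(7/2) = 7/2
28 ≥ 7/2 ⇒ cruise phase
t_a = (7/2)/(7/2) = 1; v_peak = 7/2
d_cruise = 28 − 7/2 = 49/2; t_c = (49/2)/(7/2) = 7
T = 2·1 + 7 = 9

t_a=1 t_c=7 v_peak=7/2 T=9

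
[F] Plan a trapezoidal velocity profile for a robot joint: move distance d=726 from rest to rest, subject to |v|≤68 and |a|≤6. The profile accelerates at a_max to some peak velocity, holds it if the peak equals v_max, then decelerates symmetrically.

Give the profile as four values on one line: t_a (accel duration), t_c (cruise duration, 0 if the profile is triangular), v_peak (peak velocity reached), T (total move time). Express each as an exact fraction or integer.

t_a=11 t_c=0 v_peak=66 T=22

vₘ²/aₘ = 68²/6 = 2312/3
726 < 2312/3 so t_c = 0
v_peak = √(726·6) = √4356 = 66
t_a = 66/6 = 11; t_c = 0
T = 2·11 = 22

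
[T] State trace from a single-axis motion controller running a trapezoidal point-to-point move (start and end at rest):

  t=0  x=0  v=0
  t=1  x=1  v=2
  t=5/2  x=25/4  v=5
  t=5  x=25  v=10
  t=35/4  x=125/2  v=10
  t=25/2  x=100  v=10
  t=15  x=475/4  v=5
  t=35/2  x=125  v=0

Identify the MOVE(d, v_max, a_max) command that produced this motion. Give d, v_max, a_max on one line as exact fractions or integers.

d=125 v_max=10 a_max=2

final state: t=35/2, x=125, v=0 → d = 125
a_max = (2−0)/(1−0) = 2
max v = 10 over t∈[5,25/2] → v_max = 10
check: 10·(5+15/2) = 125 ✓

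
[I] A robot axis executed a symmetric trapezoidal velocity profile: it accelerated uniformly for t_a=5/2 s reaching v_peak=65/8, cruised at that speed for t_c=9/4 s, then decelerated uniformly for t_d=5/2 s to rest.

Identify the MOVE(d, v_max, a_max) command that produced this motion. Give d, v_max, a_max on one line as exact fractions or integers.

a_max = (65/8)/(5/2) = 13/4
d_a = ½·65/8·5/2 = 325/32; d_c = 65/8·9/4 = 585/32
d = 2·325/32 + 585/32 = 1235/32
t_c = 9/4 > 0 so v_max = 65/8

d=1235/32 v_max=65/8 a_max=13/4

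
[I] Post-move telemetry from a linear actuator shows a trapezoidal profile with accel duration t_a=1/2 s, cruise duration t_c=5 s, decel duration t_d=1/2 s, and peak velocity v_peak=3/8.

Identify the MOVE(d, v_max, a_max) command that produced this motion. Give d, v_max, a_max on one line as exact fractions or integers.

d=33/16 v_max=3/8 a_max=3/4

a_max = (3/8)/(1/2) = 3/4
d_a = ½·3/8·1/2 = 3/32; d_c = 3/8·5 = 15/8
d = 2·3/32 + 15/8 = 33/16
t_c = 5 > 0 so v_max = 3/8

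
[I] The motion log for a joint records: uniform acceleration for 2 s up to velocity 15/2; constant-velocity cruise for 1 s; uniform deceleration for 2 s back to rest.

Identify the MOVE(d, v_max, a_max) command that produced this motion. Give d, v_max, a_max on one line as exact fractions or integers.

d=45/2 v_max=15/2 a_max=15/4

a_max = (15/2)/2 = 15/4
d_a = ½·15/2·2 = 15/2; d_c = 15/2·1 = 15/2
d = 2·15/2 + 15/2 = 45/2
t_c = 1 > 0 ⇒ limit active, v_max = 15/2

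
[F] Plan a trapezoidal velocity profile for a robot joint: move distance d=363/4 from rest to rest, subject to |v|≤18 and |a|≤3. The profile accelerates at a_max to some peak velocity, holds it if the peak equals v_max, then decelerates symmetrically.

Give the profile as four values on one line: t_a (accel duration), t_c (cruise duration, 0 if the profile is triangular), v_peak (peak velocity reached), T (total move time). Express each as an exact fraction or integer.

vₘ²/aₘ = 18²/3 = 108
363/4 < 108 → triangular
v_peak = √(363/4·3) = √(1089/4) = 33/2
t_a = (33/2)/3 = 11/2; t_c = 0
T = 2·11/2 = 11

t_a=11/2 t_c=0 v_peak=33/2 T=11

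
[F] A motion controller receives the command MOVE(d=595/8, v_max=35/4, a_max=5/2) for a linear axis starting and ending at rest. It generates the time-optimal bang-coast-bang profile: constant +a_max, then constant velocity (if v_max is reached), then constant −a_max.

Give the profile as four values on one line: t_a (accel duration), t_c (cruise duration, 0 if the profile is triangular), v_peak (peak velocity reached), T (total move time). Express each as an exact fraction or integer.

t_a=7/2 t_c=5 v_peak=35/4 T=12

(v_max)²/a_max = (35/4)²/(5/2) = 245/8
595/8 ≥ 245/8 ⇒ cruise phase
t_a = (35/4)/(5/2) = 7/2; v_peak = 35/4
d_cruise = 595/8 − 245/8 = 175/4; t_c = (175/4)/(35/4) = 5
T = 2·7/2 + 5 = 12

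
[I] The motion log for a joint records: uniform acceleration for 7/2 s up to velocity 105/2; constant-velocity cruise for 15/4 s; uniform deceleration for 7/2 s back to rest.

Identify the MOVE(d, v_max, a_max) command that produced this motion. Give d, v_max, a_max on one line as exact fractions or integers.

d=3045/8 v_max=105/2 a_max=15

a_max = (105/2)/(7/2) = 15
d_a = ½·105/2·7/2 = 735/8; d_c = 105/2·15/4 = 1575/8
d = 2·735/8 + 1575/8 = 3045/8
t_c = 15/4 > 0 so v_max = 105/2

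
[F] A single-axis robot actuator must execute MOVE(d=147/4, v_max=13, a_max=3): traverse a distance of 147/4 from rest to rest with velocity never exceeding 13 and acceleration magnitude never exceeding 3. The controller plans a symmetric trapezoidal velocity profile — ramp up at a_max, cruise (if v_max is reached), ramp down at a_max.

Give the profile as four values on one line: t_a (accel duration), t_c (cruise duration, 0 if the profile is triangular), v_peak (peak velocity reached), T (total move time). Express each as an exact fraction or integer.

(v_max)²/a_max = 13²/3 = 169/3
147/4 < 169/3 ⇒ no cruise
v_peak = √(147/4·3) = √(441/4) = 21/2
t_a = (21/2)/3 = 7/2; t_c = 0
T = 2·7/2 = 7

t_a=7/2 t_c=0 v_peak=21/2 T=7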